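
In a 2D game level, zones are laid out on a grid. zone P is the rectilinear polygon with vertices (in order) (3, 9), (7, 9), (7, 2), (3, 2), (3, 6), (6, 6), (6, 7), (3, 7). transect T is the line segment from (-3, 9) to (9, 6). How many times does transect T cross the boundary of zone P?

The segment meets the boundary at (7,6.5), (6,6.75), (5,7), (3,7.5).

4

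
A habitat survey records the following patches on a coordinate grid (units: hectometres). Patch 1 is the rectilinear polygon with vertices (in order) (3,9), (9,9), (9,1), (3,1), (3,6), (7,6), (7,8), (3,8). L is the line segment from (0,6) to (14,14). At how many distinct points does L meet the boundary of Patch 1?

2

The segment meets the boundary at (5.25,9), (3.5,8).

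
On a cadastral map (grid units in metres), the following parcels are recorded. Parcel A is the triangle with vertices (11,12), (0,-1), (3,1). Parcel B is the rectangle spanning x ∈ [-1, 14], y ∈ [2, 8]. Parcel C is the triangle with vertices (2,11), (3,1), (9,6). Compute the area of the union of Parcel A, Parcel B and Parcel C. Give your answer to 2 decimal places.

99.59

By inclusion–exclusion:
Individual areas: |Parcel A| = 8.5, |Parcel B| = 90, |Parcel C| = 32.5.
|Parcel A∩Parcel B| = 4.993.
|Parcel A∩Parcel C| = 4.9431.
|Parcel B∩Parcel C| = 26.
|Parcel A∩Parcel B∩Parcel C| = 4.5295.
|Parcel A ∪ Parcel B ∪ Parcel C| = 131 − 35.9361 + 4.5295 = 99.59.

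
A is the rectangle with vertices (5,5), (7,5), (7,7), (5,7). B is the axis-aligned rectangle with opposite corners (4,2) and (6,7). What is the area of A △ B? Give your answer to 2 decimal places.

10.00

|A∩B|: x∈[5,6], y∈[5,7] → 1·2 = 2.
|A △ B| = |A| + |B| − 2·|A∩B| = 4 + 10 − 4 = 10.00.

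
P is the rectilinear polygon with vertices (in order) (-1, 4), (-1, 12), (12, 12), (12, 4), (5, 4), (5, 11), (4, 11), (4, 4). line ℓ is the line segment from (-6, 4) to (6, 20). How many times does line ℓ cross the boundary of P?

The segment meets the boundary at (0,12), (-1,10.667).

2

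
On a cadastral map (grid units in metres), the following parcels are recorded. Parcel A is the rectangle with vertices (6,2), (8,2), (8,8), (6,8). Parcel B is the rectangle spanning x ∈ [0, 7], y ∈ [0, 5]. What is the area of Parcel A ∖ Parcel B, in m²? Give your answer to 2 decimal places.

9.00

|Parcel A∩Parcel B|: x∈[6,7], y∈[2,5] → 1·3 = 3.
|Parcel A| = 12.
|Parcel A ∖ Parcel B| = |Parcel A| − |Parcel A∩Parcel B| = 12 − 3 = 9.00.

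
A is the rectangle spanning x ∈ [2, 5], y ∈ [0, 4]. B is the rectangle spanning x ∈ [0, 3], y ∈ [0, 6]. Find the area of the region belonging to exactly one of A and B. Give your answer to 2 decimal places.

|A∩B|: x∈[2,3], y∈[0,4] → 1·4 = 4.
|A △ B| = |A| + |B| − 2·|A∩B| = 12 + 18 − 8 = 22.00.

22.00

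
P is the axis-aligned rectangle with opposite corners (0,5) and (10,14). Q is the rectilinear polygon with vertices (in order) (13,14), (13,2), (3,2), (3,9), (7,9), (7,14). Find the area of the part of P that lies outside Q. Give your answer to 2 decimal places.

|P| = 90, |P∩Q| = 43.
|P ∖ Q| = |P| − |P∩Q| = 90 − 43 = 47.00.

47.00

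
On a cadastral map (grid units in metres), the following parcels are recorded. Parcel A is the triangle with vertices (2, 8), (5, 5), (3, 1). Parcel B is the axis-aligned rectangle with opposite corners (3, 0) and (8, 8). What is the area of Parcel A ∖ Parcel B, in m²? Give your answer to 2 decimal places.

3.00

|Parcel A| = 9, |Parcel A∩Parcel B| = 6.
|Parcel A ∖ Parcel B| = |Parcel A| − |Parcel A∩Parcel B| = 9 − 6 = 3.00.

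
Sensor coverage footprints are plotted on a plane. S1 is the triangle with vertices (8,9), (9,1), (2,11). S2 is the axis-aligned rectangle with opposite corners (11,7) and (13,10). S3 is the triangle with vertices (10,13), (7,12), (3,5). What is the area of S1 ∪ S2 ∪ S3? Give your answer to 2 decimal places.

35.11

By inclusion–exclusion:
Individual areas: |S1| = 23, |S2| = 6, |S3| = 8.5.
|S1∩S2| = 0.
|S1∩S3| = 2.3935.
|S2∩S3| = 0.
|S1∩S2∩S3| = 0.
|S1 ∪ S2 ∪ S3| = 37.5 − 2.3935 + 0 = 35.11.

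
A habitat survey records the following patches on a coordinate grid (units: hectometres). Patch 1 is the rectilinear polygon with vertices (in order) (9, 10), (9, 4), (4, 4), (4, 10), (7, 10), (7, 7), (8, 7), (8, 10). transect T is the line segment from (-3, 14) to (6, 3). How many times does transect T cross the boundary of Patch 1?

2

The segment meets the boundary at (5.182,4), (4,5.444).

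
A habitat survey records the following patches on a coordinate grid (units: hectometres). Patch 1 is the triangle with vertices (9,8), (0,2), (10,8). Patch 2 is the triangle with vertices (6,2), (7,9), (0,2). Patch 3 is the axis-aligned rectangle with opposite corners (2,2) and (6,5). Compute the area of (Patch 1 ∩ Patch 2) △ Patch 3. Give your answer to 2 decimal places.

12.22

|Patch 1 ∩ Patch 2| = 1.4507.
|(Patch 1 ∩ Patch 2) ∩ Patch 3| = 0.6167.
|(Patch 1 ∩ Patch 2) △ Patch 3| = 1.4507 + 12 − 1.2333 = 12.22.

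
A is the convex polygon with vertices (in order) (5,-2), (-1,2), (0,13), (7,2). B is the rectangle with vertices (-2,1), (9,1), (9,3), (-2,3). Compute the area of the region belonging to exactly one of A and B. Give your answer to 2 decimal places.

|A| = 60, |B| = 22, |A∩B| = 14.6364.
|A △ B| = |A| + |B| − 2·|A∩B| = 60 + 22 − 29.2727 = 52.73.

52.73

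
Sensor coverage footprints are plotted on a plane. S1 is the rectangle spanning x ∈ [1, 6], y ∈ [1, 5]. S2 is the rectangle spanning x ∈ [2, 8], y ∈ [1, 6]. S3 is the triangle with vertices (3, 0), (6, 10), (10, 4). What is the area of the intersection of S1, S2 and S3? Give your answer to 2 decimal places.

7.95

The intersection is the polygon with vertices (6,1.714), (4.75,1), (3.3,1), (4.5,5), (6,5).
By the shoelace formula its area is 7.95.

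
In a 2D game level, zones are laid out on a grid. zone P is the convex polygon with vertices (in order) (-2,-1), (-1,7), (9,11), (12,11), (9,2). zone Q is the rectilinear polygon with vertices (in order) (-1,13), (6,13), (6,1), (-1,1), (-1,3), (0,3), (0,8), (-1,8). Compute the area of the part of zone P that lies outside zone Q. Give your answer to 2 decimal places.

|zone P| = 101, |zone P∩zone Q| = 47.5394.
|zone P ∖ zone Q| = |zone P| − |zone P∩zone Q| = 101 − 47.5394 = 53.46.

53.46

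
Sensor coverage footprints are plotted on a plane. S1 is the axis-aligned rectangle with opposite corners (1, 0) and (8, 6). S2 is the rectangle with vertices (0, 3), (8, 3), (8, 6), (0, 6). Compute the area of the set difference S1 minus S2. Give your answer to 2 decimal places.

21.00

|S1∩S2|: x∈[1,8], y∈[3,6] → 7·3 = 21.
|S1| = 42.
|S1 ∖ S2| = |S1| − |S1∩S2| = 42 − 21 = 21.00.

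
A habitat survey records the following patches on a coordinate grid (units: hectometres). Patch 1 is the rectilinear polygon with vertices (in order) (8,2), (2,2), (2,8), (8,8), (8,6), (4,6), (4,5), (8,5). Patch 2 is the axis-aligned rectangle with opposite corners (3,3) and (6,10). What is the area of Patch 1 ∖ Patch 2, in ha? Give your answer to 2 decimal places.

19.00

|Patch 1| = 32, |Patch 1∩Patch 2| = 13.
|Patch 1 ∖ Patch 2| = |Patch 1| − |Patch 1∩Patch 2| = 32 − 13 = 19.00.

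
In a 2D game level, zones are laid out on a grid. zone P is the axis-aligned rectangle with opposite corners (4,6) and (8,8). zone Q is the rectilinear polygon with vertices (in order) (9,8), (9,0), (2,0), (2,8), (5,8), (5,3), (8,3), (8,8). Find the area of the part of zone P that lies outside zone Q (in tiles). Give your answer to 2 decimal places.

6.00

|zone P| = 8, |zone P∩zone Q| = 2.
|zone P ∖ zone Q| = |zone P| − |zone P∩zone Q| = 8 − 2 = 6.00.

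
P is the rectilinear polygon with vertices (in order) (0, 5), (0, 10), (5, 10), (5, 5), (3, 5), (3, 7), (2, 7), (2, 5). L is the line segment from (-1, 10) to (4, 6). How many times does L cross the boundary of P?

The segment meets the boundary at (3,6.8), (2.75,7), (0,9.2).

3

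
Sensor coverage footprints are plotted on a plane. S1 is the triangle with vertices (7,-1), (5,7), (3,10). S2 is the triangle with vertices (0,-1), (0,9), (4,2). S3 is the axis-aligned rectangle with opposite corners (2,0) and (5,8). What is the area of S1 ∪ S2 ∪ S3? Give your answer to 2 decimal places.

42.11

By inclusion–exclusion:
Individual areas: |S1| = 5, |S2| = 20, |S3| = 24.
|S1∩S2| = 0.
|S1∩S3| = 1.8939.
|S2∩S3| = 5.
|S1∩S2∩S3| = 0.
|S1 ∪ S2 ∪ S3| = 49 − 6.8939 + 0 = 42.11.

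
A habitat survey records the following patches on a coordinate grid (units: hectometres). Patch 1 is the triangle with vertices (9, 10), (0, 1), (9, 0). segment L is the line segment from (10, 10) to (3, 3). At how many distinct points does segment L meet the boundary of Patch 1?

The segment meets the boundary at (9,9).

1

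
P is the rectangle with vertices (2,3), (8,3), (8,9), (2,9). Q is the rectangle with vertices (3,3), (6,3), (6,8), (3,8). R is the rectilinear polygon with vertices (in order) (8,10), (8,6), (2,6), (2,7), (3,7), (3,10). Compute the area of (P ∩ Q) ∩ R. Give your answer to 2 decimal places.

The region (P ∩ Q) ∩ R is the polygon with vertices (3,7), (3,8), (6,8), (6,6), (3,6).
By the shoelace formula its area is 6.00.

6.00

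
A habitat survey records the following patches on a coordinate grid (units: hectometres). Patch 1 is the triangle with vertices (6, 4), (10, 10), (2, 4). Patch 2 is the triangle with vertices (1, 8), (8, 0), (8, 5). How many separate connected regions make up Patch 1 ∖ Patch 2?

Patch 1 ∖ Patch 2 splits into 2 disjoint pieces (area 5.6599, area 1.4151).

2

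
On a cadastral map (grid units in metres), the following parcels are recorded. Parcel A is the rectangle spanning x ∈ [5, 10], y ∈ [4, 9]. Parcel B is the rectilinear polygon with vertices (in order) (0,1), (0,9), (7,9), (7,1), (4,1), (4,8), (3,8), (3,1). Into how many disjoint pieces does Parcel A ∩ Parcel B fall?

1

Parcel A ∩ Parcel B is a single connected region.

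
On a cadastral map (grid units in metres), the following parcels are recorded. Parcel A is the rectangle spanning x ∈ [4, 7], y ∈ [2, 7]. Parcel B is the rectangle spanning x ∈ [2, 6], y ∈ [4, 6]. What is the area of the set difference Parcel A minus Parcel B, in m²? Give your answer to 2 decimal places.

|Parcel A∩Parcel B|: x∈[4,6], y∈[4,6] → 2·2 = 4.
|Parcel A| = 15.
|Parcel A ∖ Parcel B| = |Parcel A| − |Parcel A∩Parcel B| = 15 − 4 = 11.00.

11.00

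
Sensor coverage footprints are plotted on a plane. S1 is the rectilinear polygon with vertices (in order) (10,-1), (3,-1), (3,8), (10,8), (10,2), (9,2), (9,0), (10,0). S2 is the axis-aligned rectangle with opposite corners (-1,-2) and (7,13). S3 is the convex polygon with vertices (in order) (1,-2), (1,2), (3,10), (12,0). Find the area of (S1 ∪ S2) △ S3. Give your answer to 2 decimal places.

86.17

|S1 ∪ S2| = 145.
|(S1 ∪ S2) ∩ S3| = 63.4141.
|(S1 ∪ S2) △ S3| = 145 + 68 − 126.8283 = 86.17.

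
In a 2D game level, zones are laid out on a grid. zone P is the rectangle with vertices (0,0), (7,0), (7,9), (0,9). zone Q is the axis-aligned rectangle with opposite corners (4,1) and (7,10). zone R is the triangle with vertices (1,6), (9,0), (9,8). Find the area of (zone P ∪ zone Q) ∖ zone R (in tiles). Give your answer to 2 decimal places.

48.00

|zone P ∪ zone Q| = 66.
|(zone P ∪ zone Q) ∩ zone R| = 18.
|(zone P ∪ zone Q) ∖ zone R| = 66 − 18 = 48.00.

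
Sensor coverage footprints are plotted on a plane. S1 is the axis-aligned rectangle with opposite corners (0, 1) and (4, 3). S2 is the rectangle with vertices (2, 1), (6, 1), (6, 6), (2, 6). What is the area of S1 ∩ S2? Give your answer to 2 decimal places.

|S1∩S2|: x∈[2,4], y∈[1,3] → 2·2 = 4.

4.00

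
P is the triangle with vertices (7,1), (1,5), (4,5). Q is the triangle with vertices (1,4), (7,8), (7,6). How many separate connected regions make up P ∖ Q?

P ∖ Q splits into 2 disjoint pieces (area 5, area 0.375).

2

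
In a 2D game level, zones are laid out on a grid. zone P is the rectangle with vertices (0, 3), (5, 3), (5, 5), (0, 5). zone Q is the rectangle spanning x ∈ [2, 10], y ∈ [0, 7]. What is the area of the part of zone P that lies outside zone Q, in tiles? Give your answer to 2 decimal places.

4.00

|zone P∩zone Q|: x∈[2,5], y∈[3,5] → 3·2 = 6.
|zone P| = 10.
|zone P ∖ zone Q| = |zone P| − |zone P∩zone Q| = 10 − 6 = 4.00.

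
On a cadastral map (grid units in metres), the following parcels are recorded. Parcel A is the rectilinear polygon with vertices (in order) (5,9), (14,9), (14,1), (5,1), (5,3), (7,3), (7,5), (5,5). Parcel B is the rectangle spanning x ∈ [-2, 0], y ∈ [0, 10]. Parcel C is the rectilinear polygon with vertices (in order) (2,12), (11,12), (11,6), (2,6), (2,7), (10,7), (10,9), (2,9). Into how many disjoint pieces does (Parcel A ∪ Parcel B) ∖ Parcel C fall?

(Parcel A ∪ Parcel B) ∖ Parcel C splits into 3 disjoint pieces (area 10, area 50, area 20).

3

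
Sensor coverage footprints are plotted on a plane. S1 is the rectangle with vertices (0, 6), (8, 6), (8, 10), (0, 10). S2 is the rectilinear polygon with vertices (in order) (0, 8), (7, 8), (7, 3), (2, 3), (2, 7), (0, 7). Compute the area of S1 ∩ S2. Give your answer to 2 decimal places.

The intersection is the polygon with vertices (0,8), (7,8), (7,6), (2,6), (2,7), (0,7).
By the shoelace formula its area is 12.00.

12.00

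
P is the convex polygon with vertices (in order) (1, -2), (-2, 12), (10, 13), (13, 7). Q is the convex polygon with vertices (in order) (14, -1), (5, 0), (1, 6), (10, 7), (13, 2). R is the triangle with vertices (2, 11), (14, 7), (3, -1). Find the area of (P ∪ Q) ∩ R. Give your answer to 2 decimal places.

67.20

The region (P ∪ Q) ∩ R is the polygon with vertices (13,7), (10.931,5.448), (11.215,4.975), (4.796,0.306), (4.556,0.667), (2.961,-0.529), (2,11), (12.8,7.4).
By the shoelace formula its area is 67.20.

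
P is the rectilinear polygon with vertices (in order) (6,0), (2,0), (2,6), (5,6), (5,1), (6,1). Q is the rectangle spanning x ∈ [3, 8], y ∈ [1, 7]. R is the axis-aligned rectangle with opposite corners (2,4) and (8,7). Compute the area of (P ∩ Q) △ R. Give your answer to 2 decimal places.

20.00

|P ∩ Q| = 10.
|(P ∩ Q) ∩ R| = 4.
|(P ∩ Q) △ R| = 10 + 18 − 8 = 20.00.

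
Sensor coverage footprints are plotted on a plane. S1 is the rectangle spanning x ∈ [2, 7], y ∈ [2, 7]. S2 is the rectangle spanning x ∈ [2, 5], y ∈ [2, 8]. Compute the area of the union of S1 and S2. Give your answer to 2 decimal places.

By inclusion–exclusion:
Individual areas: |S1| = 25, |S2| = 18.
|S1∩S2|: x∈[2,5], y∈[2,7] → 3·5 = 15.
|S1 ∪ S2| = 43 − 15 = 28.00.

28.00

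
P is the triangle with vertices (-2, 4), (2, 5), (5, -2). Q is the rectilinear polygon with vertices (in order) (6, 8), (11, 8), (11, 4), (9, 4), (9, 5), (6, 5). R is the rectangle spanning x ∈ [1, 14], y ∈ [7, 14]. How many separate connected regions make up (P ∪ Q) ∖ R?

2

(P ∪ Q) ∖ R splits into 2 disjoint pieces (area 15.5, area 12).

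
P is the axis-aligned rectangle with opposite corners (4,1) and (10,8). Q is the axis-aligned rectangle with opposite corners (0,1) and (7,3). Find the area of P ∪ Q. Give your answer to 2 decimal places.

By inclusion–exclusion:
Individual areas: |P| = 42, |Q| = 14.
|P∩Q|: x∈[4,7], y∈[1,3] → 3·2 = 6.
|P ∪ Q| = 56 − 6 = 50.00.

50.00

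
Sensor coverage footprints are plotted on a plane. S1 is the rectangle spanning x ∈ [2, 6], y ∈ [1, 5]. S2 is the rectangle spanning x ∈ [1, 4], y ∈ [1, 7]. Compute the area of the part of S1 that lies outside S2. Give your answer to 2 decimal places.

|S1∩S2|: x∈[2,4], y∈[1,5] → 2·4 = 8.
|S1| = 16.
|S1 ∖ S2| = |S1| − |S1∩S2| = 16 − 8 = 8.00.

8.00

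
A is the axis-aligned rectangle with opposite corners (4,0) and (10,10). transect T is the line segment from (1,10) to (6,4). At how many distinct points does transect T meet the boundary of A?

The segment meets the boundary at (4,6.4).

1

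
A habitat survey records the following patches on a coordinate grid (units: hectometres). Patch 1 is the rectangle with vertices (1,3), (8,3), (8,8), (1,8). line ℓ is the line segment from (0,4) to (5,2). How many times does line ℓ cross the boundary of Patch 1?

The segment meets the boundary at (2.5,3), (1,3.6).

2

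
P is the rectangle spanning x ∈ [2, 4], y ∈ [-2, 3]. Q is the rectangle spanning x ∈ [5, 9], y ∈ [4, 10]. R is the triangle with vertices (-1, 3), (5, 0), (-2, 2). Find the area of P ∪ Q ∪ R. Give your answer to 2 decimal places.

37.64

By inclusion–exclusion:
Individual areas: |P| = 10, |Q| = 24, |R| = 4.5.
|P∩Q| = 0 (no overlap).
|P∩R| = 0.8571.
|Q∩R| = 0.
|P∩Q∩R| = 0.
|P ∪ Q ∪ R| = 38.5 − 0.8571 + 0 = 37.64.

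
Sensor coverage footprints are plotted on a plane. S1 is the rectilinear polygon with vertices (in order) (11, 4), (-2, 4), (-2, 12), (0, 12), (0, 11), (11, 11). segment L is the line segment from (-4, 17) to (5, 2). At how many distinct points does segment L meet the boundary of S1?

2

The segment meets the boundary at (3.8,4), (-1,12).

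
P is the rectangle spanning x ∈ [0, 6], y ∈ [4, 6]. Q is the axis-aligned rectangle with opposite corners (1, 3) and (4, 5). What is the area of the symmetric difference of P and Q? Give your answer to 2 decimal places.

|P∩Q|: x∈[1,4], y∈[4,5] → 3·1 = 3.
|P △ Q| = |P| + |Q| − 2·|P∩Q| = 12 + 6 − 6 = 12.00.

12.00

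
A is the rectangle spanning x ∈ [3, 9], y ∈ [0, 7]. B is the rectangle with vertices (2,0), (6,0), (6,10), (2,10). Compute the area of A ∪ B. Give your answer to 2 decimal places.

By inclusion–exclusion:
Individual areas: |A| = 42, |B| = 40.
|A∩B|: x∈[3,6], y∈[0,7] → 3·7 = 21.
|A ∪ B| = 82 − 21 = 61.00.

61.00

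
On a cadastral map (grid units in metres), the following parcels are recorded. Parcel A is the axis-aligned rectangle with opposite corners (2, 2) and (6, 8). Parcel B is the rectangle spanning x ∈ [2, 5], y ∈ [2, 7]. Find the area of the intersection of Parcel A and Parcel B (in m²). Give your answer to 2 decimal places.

15.00

|Parcel A∩Parcel B|: x∈[2,5], y∈[2,7] → 3·5 = 15.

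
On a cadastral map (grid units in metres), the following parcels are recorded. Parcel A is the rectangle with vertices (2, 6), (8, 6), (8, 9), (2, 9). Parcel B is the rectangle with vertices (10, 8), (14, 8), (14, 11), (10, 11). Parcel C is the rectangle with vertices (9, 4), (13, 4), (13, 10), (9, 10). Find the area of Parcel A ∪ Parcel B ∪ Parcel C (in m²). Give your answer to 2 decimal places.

48.00

By inclusion–exclusion:
Individual areas: |Parcel A| = 18, |Parcel B| = 12, |Parcel C| = 24.
|Parcel A∩Parcel B| = 0 (no overlap).
|Parcel A∩Parcel C| = 0 (no overlap).
|Parcel B∩Parcel C|: x∈[10,13], y∈[8,10] → 3·2 = 6.
|Parcel A∩Parcel B∩Parcel C| = 0.
|Parcel A ∪ Parcel B ∪ Parcel C| = 54 − 6 + 0 = 48.00.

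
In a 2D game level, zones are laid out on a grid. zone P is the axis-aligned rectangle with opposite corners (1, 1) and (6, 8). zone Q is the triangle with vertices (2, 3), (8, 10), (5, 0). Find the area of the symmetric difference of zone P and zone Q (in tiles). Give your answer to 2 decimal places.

|zone P| = 35, |zone Q| = 19.5, |zone P∩zone Q| = 14.5167.
|zone P △ zone Q| = |zone P| + |zone Q| − 2·|zone P∩zone Q| = 35 + 19.5 − 29.0333 = 25.47.

25.47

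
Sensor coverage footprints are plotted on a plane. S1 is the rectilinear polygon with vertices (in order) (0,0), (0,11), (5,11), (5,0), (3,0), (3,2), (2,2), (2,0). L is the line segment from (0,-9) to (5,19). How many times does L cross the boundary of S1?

The segment meets the boundary at (1.607,0), (3.571,11).

2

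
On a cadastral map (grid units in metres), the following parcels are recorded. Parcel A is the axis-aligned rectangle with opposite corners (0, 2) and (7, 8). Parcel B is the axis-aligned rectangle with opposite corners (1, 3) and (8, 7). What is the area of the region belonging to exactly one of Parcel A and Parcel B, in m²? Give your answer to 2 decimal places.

22.00

|Parcel A∩Parcel B|: x∈[1,7], y∈[3,7] → 6·4 = 24.
|Parcel A △ Parcel B| = |Parcel A| + |Parcel B| − 2·|Parcel A∩Parcel B| = 42 + 28 − 48 = 22.00.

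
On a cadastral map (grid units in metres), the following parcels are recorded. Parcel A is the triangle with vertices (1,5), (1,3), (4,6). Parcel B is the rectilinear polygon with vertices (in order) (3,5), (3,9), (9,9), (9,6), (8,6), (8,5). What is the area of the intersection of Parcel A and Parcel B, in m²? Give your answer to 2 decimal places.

The intersection is the polygon with vertices (4,6), (3,5), (3,5.667).
By the shoelace formula its area is 0.33.

0.33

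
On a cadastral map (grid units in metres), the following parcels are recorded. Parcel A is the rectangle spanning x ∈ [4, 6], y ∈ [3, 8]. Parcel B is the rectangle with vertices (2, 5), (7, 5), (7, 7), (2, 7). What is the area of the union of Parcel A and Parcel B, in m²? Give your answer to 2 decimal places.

16.00

By inclusion–exclusion:
Individual areas: |Parcel A| = 10, |Parcel B| = 10.
|Parcel A∩Parcel B|: x∈[4,6], y∈[5,7] → 2·2 = 4.
|Parcel A ∪ Parcel B| = 20 − 4 = 16.00.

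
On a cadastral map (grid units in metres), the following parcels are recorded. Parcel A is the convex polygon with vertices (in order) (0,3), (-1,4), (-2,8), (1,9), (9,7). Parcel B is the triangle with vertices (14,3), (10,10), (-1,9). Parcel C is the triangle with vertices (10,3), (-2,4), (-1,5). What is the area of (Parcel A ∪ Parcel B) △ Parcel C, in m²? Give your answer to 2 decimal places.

|Parcel A ∪ Parcel B| = 66.2321.
|(Parcel A ∪ Parcel B) ∩ Parcel C| = 3.1117.
|(Parcel A ∪ Parcel B) △ Parcel C| = 66.2321 + 6.5 − 6.2234 = 66.51.

66.51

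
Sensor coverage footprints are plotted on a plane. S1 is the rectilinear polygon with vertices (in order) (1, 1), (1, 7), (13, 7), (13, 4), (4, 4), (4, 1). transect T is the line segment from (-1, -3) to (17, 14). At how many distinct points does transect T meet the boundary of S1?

The segment meets the boundary at (9.588,7), (6.412,4), (4,1.722), (3.235,1).

4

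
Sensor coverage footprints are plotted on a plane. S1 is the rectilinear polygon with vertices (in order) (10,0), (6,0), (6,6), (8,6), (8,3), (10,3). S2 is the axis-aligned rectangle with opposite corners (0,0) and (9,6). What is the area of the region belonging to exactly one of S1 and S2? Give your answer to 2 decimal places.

42.00

|S1| = 18, |S2| = 54, |S1∩S2| = 15.
|S1 △ S2| = |S1| + |S2| − 2·|S1∩S2| = 18 + 54 − 30 = 42.00.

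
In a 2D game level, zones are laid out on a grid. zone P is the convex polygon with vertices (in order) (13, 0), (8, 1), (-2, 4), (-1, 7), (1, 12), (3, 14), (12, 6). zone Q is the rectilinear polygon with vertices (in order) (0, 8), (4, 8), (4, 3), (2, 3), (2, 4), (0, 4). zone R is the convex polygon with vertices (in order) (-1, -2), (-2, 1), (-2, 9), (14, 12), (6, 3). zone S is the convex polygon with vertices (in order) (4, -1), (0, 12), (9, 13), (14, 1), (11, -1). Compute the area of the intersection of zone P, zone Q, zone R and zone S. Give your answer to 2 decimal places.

The intersection is the polygon with vertices (2.769,3), (1.231,8), (4,8), (4,3).
By the shoelace formula its area is 10.00.

10.00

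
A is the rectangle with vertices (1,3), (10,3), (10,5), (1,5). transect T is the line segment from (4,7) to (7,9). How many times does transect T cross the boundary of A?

0

The segment lies entirely outside A and never meets its boundary.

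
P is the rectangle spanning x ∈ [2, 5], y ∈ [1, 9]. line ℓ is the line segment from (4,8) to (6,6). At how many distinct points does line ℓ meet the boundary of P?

The segment meets the boundary at (5,7).

1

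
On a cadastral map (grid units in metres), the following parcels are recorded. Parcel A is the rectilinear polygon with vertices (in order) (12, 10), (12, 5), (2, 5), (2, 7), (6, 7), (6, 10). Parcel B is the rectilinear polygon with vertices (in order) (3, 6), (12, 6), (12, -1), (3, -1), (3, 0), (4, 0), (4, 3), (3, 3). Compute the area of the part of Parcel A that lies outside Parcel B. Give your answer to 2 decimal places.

|Parcel A| = 38, |Parcel A∩Parcel B| = 9.
|Parcel A ∖ Parcel B| = |Parcel A| − |Parcel A∩Parcel B| = 38 − 9 = 29.00.

29.00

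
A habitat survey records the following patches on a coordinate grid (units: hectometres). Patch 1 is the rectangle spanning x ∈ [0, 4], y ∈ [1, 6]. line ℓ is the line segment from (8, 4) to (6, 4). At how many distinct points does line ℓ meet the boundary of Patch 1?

0

The segment lies entirely outside Patch 1 and never meets its boundary.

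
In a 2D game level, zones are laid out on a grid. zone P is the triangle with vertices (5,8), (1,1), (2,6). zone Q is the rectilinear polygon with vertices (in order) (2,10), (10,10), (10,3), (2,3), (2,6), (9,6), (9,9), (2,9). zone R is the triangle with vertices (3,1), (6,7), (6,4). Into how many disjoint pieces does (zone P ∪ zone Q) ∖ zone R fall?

2

(zone P ∪ zone Q) ∖ zone R splits into 2 disjoint pieces (area 11.75, area 23.5).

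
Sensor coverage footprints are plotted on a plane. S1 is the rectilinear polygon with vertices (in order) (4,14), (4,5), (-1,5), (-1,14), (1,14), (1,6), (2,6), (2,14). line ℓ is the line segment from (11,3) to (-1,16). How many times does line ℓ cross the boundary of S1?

4

The segment meets the boundary at (0.846,14), (1,13.833), (2,12.75), (4,10.583).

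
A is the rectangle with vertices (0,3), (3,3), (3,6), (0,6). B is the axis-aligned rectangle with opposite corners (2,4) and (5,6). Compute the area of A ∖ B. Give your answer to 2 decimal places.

|A∩B|: x∈[2,3], y∈[4,6] → 1·2 = 2.
|A| = 9.
|A ∖ B| = |A| − |A∩B| = 9 − 2 = 7.00.

7.00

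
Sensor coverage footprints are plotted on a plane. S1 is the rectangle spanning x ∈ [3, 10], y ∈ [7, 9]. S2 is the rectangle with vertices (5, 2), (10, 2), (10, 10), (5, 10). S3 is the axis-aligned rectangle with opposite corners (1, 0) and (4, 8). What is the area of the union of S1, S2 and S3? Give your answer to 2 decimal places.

67.00

By inclusion–exclusion:
Individual areas: |S1| = 14, |S2| = 40, |S3| = 24.
|S1∩S2|: x∈[5,10], y∈[7,9] → 5·2 = 10.
|S1∩S3|: x∈[3,4], y∈[7,8] → 1·1 = 1.
|S2∩S3| = 0 (no overlap).
|S1∩S2∩S3| = 0.
|S1 ∪ S2 ∪ S3| = 78 − 11 + 0 = 67.00.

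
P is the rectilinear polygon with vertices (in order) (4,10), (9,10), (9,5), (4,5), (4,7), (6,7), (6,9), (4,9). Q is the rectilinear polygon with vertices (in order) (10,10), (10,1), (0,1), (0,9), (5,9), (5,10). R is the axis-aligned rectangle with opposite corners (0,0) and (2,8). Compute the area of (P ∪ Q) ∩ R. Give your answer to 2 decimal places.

14.00

The region (P ∪ Q) ∩ R is the polygon with vertices (0,1), (0,8), (2,8), (2,1).
By the shoelace formula its area is 14.00.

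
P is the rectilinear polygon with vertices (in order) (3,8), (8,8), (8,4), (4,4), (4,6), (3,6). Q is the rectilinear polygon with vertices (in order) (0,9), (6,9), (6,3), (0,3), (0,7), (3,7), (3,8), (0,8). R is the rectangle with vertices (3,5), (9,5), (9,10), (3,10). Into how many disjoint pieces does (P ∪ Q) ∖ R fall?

2

(P ∪ Q) ∖ R splits into 2 disjoint pieces (area 20, area 3).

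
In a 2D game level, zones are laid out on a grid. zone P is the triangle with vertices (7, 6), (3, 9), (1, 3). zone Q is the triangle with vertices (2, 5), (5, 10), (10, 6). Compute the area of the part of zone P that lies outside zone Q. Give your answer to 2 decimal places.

7.04

|zone P| = 15, |zone P∩zone Q| = 7.9569.
|zone P ∖ zone Q| = |zone P| − |zone P∩zone Q| = 15 − 7.9569 = 7.04.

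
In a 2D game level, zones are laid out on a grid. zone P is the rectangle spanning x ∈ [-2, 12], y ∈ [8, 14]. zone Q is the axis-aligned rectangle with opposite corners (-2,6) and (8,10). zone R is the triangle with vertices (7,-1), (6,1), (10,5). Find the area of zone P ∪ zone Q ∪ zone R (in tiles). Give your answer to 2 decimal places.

By inclusion–exclusion:
Individual areas: |zone P| = 84, |zone Q| = 40, |zone R| = 6.
|zone P∩zone Q|: x∈[-2,8], y∈[8,10] → 10·2 = 20.
|zone P∩zone R| = 0.
|zone Q∩zone R| = 0.
|zone P∩zone Q∩zone R| = 0.
|zone P ∪ zone Q ∪ zone R| = 130 − 20 + 0 = 110.00.

110.00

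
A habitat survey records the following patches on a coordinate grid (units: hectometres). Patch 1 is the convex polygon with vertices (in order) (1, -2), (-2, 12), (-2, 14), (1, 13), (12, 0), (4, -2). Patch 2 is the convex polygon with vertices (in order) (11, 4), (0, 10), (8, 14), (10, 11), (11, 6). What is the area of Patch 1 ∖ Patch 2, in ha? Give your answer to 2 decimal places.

|Patch 1| = 111, |Patch 1∩Patch 2| = 8.5412.
|Patch 1 ∖ Patch 2| = |Patch 1| − |Patch 1∩Patch 2| = 111 − 8.5412 = 102.46.

102.46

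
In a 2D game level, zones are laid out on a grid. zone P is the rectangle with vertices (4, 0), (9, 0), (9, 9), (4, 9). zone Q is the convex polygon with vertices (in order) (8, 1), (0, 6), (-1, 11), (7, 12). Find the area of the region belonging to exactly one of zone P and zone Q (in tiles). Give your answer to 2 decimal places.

58.82

|zone P| = 45, |zone Q| = 62, |zone P∩zone Q| = 24.0909.
|zone P △ zone Q| = |zone P| + |zone Q| − 2·|zone P∩zone Q| = 45 + 62 − 48.1818 = 58.82.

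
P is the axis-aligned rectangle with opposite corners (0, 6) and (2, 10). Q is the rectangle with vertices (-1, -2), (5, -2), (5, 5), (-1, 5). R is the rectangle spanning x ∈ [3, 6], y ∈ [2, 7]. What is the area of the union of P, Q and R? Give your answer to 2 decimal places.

59.00

By inclusion–exclusion:
Individual areas: |P| = 8, |Q| = 42, |R| = 15.
|P∩Q| = 0 (no overlap).
|P∩R| = 0 (no overlap).
|Q∩R|: x∈[3,5], y∈[2,5] → 2·3 = 6.
|P∩Q∩R| = 0.
|P ∪ Q ∪ R| = 65 − 6 + 0 = 59.00.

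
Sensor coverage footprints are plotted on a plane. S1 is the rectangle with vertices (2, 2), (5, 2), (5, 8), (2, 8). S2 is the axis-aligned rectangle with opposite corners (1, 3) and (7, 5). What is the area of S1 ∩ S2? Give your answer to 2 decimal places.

6.00

|S1∩S2|: x∈[2,5], y∈[3,5] → 3·2 = 6.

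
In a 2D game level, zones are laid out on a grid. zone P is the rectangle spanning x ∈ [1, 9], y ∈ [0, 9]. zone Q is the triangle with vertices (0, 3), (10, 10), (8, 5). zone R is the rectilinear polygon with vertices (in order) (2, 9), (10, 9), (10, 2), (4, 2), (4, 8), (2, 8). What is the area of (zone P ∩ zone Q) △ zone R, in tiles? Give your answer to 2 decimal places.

|zone P ∩ zone Q| = 16.8107.
|(zone P ∩ zone Q) ∩ zone R| = 13.4357.
|(zone P ∩ zone Q) △ zone R| = 16.8107 + 44 − 26.8714 = 33.94.

33.94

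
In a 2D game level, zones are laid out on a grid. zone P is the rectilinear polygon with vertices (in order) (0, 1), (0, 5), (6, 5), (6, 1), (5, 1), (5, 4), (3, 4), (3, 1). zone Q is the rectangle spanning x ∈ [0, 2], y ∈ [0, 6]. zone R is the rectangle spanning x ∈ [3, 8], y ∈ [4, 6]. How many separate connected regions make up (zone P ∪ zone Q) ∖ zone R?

2

(zone P ∪ zone Q) ∖ zone R splits into 2 disjoint pieces (area 16, area 3).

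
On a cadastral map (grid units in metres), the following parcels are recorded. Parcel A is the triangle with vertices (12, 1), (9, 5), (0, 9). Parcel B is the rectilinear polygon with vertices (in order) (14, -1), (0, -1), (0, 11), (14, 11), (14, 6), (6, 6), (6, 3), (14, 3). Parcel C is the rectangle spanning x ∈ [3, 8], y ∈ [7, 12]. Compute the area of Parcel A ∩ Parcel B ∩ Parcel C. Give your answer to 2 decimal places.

The intersection is the polygon with vertices (4.5,7), (3,7), (3,7.667).
By the shoelace formula its area is 0.50.

0.50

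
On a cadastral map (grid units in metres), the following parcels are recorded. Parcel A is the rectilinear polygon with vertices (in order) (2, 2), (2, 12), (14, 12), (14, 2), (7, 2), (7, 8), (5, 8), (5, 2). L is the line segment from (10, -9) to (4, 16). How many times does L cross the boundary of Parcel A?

The segment meets the boundary at (4.96,12), (5.92,8), (7,3.5), (7.36,2).

4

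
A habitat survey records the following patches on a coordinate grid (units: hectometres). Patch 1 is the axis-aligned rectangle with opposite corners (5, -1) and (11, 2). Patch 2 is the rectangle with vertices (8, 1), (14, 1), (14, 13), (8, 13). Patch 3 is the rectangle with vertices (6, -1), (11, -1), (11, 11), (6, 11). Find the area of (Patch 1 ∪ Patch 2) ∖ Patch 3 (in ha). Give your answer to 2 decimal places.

|Patch 1 ∪ Patch 2| = 87.
|(Patch 1 ∪ Patch 2) ∩ Patch 3| = 42.
|(Patch 1 ∪ Patch 2) ∖ Patch 3| = 87 − 42 = 45.00.

45.00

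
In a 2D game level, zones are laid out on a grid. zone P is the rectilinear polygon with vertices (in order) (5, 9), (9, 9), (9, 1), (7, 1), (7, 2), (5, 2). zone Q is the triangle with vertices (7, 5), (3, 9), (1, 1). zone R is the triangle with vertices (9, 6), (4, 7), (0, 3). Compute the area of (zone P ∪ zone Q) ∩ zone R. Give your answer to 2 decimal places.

10.91

The region (zone P ∪ zone Q) ∩ zone R is the polygon with vertices (2,5), (4,7), (9,6), (1.636,3.546).
By the shoelace formula its area is 10.91.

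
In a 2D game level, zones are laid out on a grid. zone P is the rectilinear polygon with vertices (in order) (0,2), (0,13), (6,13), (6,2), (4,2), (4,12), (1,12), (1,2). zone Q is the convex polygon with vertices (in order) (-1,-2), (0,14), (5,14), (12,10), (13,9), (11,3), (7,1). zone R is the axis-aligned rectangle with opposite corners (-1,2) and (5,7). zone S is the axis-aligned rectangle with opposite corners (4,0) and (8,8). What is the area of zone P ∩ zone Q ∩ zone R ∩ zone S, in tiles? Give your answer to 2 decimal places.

The intersection is the polygon with vertices (4,7), (5,7), (5,2), (4,2).
By the shoelace formula its area is 5.00.

5.00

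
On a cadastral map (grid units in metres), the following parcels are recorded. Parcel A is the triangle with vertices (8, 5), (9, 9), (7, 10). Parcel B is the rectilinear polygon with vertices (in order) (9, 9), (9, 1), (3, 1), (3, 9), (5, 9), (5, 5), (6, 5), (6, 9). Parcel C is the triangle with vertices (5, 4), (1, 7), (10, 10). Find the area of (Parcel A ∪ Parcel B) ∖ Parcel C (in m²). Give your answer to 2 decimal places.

|Parcel A ∪ Parcel B| = 44.9.
|(Parcel A ∪ Parcel B) ∩ Parcel C| = 13.1438.
|(Parcel A ∪ Parcel B) ∖ Parcel C| = 44.9 − 13.1438 = 31.76.

31.76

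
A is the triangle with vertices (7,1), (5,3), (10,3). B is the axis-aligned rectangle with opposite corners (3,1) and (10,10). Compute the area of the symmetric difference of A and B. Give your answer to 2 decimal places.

58.00

|A| = 5, |B| = 63, |A∩B| = 5.
|A △ B| = |A| + |B| − 2·|A∩B| = 5 + 63 − 10 = 58.00.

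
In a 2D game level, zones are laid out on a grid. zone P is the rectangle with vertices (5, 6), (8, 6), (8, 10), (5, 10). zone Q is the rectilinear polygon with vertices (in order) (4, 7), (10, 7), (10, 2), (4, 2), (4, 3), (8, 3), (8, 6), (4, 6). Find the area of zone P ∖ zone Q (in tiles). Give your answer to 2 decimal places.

9.00

|zone P| = 12, |zone P∩zone Q| = 3.
|zone P ∖ zone Q| = |zone P| − |zone P∩zone Q| = 12 − 3 = 9.00.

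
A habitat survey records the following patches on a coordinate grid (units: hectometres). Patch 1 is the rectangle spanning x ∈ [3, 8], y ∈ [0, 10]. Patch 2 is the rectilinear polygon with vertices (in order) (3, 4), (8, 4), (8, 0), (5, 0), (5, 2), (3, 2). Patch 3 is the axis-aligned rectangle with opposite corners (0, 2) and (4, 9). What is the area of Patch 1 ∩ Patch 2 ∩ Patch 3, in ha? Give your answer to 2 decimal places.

The intersection is the polygon with vertices (3,2), (3,4), (4,4), (4,2).
By the shoelace formula its area is 2.00.

2.00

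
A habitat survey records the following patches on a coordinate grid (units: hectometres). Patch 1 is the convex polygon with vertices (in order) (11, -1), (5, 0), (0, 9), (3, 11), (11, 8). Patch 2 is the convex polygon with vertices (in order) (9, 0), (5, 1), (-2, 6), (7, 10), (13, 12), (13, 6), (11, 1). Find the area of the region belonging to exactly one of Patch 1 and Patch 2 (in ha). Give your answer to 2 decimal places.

52.02

|Patch 1| = 86.5, |Patch 2| = 103.5, |Patch 1∩Patch 2| = 68.9909.
|Patch 1 △ Patch 2| = |Patch 1| + |Patch 2| − 2·|Patch 1∩Patch 2| = 86.5 + 103.5 − 137.9818 = 52.02.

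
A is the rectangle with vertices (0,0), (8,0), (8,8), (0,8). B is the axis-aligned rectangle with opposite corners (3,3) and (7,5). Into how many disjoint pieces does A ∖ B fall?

A ∖ B is a single connected region.

1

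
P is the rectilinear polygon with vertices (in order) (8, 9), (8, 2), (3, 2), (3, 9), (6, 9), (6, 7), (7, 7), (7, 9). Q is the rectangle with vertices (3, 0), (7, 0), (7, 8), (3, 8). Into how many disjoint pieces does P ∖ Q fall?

P ∖ Q splits into 2 disjoint pieces (area 7, area 3).

2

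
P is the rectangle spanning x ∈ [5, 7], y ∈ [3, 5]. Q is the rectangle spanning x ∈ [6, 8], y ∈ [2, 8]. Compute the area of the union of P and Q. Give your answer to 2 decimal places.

14.00

By inclusion–exclusion:
Individual areas: |P| = 4, |Q| = 12.
|P∩Q|: x∈[6,7], y∈[3,5] → 1·2 = 2.
|P ∪ Q| = 16 − 2 = 14.00.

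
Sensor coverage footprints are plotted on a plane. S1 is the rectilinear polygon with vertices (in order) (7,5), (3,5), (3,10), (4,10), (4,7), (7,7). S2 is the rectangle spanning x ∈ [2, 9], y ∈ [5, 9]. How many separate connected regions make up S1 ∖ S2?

1

S1 ∖ S2 is a single connected region.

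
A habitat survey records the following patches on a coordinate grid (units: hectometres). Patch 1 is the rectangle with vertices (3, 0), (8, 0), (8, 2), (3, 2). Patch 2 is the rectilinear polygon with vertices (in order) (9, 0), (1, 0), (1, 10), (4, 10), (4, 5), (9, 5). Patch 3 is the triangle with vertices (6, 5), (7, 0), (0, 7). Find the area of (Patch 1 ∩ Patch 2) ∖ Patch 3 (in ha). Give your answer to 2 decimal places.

|Patch 1 ∩ Patch 2| = 10.
|(Patch 1 ∩ Patch 2) ∩ Patch 3| = 1.6.
|(Patch 1 ∩ Patch 2) ∖ Patch 3| = 10 − 1.6 = 8.40.

8.40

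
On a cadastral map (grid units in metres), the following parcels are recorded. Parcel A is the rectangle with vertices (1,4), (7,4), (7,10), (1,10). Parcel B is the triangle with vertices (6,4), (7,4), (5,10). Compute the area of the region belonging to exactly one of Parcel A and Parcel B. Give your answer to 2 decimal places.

|Parcel A| = 36, |Parcel B| = 3, |Parcel A∩Parcel B| = 3.
|Parcel A △ Parcel B| = |Parcel A| + |Parcel B| − 2·|Parcel A∩Parcel B| = 36 + 3 − 6 = 33.00.

33.00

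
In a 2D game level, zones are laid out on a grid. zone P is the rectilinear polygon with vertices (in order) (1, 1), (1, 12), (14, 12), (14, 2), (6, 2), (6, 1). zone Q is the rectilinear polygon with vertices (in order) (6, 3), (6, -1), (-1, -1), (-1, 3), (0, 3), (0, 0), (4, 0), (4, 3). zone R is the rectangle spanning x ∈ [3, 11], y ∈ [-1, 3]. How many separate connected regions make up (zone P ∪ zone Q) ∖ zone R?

2

(zone P ∪ zone Q) ∖ zone R splits into 2 disjoint pieces (area 124, area 7).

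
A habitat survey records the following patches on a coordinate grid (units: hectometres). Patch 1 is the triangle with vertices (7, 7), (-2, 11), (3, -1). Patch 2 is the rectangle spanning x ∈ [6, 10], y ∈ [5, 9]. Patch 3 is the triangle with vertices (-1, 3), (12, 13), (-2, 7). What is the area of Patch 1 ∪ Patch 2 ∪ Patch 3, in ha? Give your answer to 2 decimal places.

76.32

By inclusion–exclusion:
Individual areas: |Patch 1| = 44, |Patch 2| = 16, |Patch 3| = 31.
|Patch 1∩Patch 2| = 1.2222.
|Patch 1∩Patch 3| = 13.2128.
|Patch 2∩Patch 3| = 0.2462.
|Patch 1∩Patch 2∩Patch 3| = 0.
|Patch 1 ∪ Patch 2 ∪ Patch 3| = 91 − 14.6812 + 0 = 76.32.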